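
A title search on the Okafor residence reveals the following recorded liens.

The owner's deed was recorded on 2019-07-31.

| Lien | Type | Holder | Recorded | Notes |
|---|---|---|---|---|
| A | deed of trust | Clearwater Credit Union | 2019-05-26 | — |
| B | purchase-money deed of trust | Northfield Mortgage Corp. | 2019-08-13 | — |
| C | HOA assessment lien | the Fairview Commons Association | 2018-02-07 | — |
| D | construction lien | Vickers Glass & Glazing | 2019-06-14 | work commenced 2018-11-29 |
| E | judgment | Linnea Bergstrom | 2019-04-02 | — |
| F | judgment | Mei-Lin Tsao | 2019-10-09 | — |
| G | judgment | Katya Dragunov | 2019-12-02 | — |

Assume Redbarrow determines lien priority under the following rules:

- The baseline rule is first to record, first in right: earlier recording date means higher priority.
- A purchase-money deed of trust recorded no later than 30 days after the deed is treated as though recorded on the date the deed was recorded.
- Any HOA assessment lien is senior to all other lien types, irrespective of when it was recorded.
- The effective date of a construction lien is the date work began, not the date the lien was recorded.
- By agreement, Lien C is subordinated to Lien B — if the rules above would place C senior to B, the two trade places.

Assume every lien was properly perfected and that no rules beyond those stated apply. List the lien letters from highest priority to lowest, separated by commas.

Effective dates after the stated exceptions: B's effective date is the deed date, 2019-07-31; D is treated as recorded 2018-11-29, the work-commencement date.
C is an HOA assessment lien and takes priority over every other lien.
Ordering the rest by effective date: D (2018-11-29), E (2019-04-02), A (2019-05-26), B (2019-07-31), F (2019-10-09), G (2019-12-02).
Because C would otherwise rank above B, the subordination swaps them.

B, D, E, A, C, F, G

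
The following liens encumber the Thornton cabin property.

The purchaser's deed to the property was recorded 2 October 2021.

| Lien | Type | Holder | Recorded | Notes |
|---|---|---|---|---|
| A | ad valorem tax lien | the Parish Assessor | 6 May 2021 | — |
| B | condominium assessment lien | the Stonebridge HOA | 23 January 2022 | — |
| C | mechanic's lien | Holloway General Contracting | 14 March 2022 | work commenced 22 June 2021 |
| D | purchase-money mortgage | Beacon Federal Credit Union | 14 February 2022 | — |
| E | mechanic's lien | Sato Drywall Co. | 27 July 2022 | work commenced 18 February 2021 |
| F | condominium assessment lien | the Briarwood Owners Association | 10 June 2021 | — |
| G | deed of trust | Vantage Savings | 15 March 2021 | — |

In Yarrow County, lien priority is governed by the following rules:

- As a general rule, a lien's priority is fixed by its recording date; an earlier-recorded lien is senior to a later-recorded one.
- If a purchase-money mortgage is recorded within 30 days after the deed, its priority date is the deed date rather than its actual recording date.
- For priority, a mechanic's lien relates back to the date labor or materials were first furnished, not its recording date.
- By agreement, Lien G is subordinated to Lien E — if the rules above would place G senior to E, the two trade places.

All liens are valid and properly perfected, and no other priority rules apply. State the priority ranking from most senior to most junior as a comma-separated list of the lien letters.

First, effective dates: C relates back to 22 June 2021 (work commenced); D missed the 30-day window (135 days after the deed), so its recording date stands; E is treated as recorded 18 February 2021, the work-commencement date.
By effective date, earliest first: E (18 February 2021), G (15 March 2021), A (6 May 2021), F (10 June 2021), C (22 June 2021), B (23 January 2022), D (14 February 2022).
G already ranks below E; the subordination has no effect.

E, G, A, F, C, B, D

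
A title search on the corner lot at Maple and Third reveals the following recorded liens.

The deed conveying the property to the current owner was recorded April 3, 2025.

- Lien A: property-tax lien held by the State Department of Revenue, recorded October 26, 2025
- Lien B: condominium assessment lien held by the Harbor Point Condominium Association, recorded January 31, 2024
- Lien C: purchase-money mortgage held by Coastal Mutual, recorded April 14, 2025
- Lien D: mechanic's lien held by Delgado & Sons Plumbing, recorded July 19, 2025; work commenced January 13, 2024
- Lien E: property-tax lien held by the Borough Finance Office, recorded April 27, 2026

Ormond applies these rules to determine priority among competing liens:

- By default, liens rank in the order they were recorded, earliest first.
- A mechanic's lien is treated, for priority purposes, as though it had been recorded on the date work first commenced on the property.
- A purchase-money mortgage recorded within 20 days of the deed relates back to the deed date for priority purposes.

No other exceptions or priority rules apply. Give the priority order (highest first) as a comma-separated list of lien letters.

D, B, C, A, E

Adjusting effective dates: C's effective date is the deed date, April 3, 2025; D is treated as recorded January 13, 2024, the work-commencement date.
Ordering by effective date: D (January 13, 2024), B (January 31, 2024), C (April 3, 2025), A (October 26, 2025), E (April 27, 2026).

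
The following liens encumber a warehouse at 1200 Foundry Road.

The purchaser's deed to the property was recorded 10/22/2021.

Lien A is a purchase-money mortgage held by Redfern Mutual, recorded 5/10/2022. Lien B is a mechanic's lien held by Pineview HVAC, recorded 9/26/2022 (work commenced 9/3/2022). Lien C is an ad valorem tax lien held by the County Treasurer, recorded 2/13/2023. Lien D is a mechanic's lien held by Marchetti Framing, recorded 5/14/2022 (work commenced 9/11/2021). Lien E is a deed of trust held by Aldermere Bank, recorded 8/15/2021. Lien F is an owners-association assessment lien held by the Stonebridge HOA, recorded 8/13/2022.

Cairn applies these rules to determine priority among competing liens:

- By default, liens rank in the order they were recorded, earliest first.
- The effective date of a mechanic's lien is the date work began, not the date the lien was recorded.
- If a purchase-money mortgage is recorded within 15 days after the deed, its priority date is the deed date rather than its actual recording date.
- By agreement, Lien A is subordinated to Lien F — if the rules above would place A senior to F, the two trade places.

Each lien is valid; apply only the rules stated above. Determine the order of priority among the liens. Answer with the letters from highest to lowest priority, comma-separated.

Effective dates: A missed the 15-day window (200 days after the deed), so its recording date stands; B relates back to 9/3/2022 (work commenced); D is treated as recorded 9/11/2021, the work-commencement date.
Ordering by effective date: E (8/15/2021), D (9/11/2021), A (5/10/2022), F (8/13/2022), B (9/3/2022), C (2/13/2023).
Because A would otherwise rank above F, the subordination swaps them.

E, D, F, A, B, C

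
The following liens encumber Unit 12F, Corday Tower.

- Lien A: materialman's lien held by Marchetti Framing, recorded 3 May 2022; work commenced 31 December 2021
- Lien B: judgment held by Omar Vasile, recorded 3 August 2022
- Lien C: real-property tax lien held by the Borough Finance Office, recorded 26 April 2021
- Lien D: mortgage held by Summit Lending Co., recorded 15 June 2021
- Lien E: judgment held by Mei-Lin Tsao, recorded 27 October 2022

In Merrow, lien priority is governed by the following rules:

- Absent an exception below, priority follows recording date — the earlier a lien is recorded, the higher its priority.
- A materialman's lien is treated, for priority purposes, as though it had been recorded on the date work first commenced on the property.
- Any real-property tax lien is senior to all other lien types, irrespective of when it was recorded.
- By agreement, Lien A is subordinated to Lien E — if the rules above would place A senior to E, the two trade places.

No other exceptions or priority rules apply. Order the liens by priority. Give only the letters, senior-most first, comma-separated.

C, D, E, B, A

Effective dates: A relates back to 31 December 2021 (work commenced).
C is a real-property tax lien and takes priority over every other lien.
The other liens, earliest effective date first: D (15 June 2021), A (31 December 2021), B (3 August 2022), E (27 October 2022).
The subordination applies — A was senior to E — so A and E swap.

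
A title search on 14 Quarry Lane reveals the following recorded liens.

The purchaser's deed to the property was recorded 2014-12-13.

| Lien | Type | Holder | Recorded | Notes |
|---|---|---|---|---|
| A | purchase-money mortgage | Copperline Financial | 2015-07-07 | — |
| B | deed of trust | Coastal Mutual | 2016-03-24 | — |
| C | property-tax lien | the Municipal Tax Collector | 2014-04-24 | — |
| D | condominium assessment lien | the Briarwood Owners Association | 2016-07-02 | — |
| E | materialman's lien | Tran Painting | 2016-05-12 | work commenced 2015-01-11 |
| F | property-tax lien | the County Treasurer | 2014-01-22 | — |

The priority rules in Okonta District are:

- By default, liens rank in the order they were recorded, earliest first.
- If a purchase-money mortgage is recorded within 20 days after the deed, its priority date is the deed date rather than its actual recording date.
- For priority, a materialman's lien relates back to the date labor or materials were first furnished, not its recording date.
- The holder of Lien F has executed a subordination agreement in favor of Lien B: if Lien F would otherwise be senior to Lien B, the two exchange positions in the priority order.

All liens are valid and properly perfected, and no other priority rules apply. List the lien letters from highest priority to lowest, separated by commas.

B, C, E, A, F, D

Effective dates: A was recorded 206 days after the deed, outside the 20-day window, so it keeps its recording date; E relates back to 2015-01-11 (work commenced).
Sorted by effective date: F (2014-01-22), C (2014-04-24), E (2015-01-11), A (2015-07-07), B (2016-03-24), D (2016-07-02).
F is senior to B before the subordination, so the two trade places.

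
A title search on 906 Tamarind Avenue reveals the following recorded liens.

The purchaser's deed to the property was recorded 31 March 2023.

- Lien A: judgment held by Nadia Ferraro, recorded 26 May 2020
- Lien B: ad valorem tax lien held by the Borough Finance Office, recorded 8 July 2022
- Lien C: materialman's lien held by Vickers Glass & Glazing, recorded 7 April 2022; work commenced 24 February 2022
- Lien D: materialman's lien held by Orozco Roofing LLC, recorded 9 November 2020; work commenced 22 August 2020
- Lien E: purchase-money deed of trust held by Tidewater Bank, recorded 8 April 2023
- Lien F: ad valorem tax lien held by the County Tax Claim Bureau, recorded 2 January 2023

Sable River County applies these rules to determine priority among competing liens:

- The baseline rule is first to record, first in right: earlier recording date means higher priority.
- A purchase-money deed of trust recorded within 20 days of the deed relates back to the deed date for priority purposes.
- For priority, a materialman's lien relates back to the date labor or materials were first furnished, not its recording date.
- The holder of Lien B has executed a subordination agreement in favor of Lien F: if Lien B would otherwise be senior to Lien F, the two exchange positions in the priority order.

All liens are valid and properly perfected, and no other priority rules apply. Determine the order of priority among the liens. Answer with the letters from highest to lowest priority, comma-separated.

Effective dates: C's effective date is 24 February 2022, when work began; D's effective date is 22 August 2020, when work began; E relates back to the deed date 31 March 2023.
By effective date, earliest first: A (26 May 2020), D (22 August 2020), C (24 February 2022), B (8 July 2022), F (2 January 2023), E (31 March 2023).
B would otherwise be senior to F, so under the subordination agreement B and F exchange positions.

A, D, C, F, B, E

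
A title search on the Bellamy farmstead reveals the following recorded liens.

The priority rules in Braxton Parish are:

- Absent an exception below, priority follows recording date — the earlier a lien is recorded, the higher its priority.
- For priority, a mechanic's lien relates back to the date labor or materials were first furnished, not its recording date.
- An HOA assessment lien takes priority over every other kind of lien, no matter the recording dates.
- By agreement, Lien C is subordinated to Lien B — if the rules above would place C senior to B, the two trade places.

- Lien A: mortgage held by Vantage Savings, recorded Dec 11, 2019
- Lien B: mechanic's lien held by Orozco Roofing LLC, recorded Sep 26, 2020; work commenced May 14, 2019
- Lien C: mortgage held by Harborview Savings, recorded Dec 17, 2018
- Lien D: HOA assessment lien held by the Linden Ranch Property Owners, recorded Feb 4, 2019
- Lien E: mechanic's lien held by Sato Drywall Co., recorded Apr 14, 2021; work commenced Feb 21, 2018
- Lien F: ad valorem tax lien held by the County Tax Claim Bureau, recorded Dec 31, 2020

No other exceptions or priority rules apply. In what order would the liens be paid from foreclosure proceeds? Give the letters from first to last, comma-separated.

Effective dates after the stated exceptions: B relates back to May 14, 2019 (work commenced); E's effective date is Feb 21, 2018, when work began.
D is an HOA assessment lien, so it outranks all other liens regardless of date.
Remaining liens by effective date: E (Feb 21, 2018), C (Dec 17, 2018), B (May 14, 2019), A (Dec 11, 2019), F (Dec 31, 2020).
C would otherwise be senior to B, so under the subordination agreement C and B exchange positions.

D, E, B, C, A, F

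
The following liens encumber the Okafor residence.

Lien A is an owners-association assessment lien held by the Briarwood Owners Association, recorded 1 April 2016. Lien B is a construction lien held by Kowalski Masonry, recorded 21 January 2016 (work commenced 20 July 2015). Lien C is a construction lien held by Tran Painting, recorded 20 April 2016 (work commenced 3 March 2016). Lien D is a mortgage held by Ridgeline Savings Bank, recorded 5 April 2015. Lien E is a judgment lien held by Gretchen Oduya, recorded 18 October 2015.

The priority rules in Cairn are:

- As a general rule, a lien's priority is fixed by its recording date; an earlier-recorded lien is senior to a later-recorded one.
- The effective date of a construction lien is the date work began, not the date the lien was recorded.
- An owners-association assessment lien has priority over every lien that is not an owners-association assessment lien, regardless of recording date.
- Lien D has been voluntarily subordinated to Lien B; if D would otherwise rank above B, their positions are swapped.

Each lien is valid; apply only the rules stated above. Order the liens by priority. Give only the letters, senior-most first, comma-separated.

A, B, D, E, C

Adjusting effective dates: B relates back to 20 July 2015 (work commenced); C relates back to 3 March 2016 (work commenced).
A is an owners-association assessment lien and takes priority over every other lien.
Among the remaining liens, by effective date: D (5 April 2015), B (20 July 2015), E (18 October 2015), C (3 March 2016).
The subordination applies — D was senior to B — so D and B swap.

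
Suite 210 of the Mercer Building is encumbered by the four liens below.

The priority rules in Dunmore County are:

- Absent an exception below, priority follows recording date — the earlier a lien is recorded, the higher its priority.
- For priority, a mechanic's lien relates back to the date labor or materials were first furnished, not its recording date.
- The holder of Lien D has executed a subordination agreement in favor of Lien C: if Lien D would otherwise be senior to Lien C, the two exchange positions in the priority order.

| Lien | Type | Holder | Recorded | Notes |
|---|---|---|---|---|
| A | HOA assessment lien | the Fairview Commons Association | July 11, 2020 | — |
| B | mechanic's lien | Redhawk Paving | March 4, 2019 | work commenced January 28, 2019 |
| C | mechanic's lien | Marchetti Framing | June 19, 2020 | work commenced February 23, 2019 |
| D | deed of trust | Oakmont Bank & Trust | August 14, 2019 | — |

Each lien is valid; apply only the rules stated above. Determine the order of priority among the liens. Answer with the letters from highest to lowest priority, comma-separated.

First, effective dates: B relates back to January 28, 2019 (work commenced); C relates back to February 23, 2019 (work commenced).
By effective date, earliest first: B (January 28, 2019), C (February 23, 2019), D (August 14, 2019), A (July 11, 2020).
D already ranks below C; the subordination has no effect.

B, C, D, A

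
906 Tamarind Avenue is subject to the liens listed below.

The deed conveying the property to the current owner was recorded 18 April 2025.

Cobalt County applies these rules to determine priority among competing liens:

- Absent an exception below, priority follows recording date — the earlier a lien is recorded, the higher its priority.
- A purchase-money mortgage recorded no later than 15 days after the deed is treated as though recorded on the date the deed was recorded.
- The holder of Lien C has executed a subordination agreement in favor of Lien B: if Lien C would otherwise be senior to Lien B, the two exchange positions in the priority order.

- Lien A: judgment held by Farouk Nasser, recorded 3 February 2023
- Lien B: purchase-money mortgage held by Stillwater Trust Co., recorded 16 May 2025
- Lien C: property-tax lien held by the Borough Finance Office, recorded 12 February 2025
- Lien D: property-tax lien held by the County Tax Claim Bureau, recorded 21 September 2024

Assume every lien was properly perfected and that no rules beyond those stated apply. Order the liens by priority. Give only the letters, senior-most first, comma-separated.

A, D, B, C

Effective dates after the stated exceptions: B missed the 15-day window (28 days after the deed), so its recording date stands.
By effective date, earliest first: A (3 February 2023), D (21 September 2024), C (12 February 2025), B (16 May 2025).
Because C would otherwise rank above B, the subordination swaps them.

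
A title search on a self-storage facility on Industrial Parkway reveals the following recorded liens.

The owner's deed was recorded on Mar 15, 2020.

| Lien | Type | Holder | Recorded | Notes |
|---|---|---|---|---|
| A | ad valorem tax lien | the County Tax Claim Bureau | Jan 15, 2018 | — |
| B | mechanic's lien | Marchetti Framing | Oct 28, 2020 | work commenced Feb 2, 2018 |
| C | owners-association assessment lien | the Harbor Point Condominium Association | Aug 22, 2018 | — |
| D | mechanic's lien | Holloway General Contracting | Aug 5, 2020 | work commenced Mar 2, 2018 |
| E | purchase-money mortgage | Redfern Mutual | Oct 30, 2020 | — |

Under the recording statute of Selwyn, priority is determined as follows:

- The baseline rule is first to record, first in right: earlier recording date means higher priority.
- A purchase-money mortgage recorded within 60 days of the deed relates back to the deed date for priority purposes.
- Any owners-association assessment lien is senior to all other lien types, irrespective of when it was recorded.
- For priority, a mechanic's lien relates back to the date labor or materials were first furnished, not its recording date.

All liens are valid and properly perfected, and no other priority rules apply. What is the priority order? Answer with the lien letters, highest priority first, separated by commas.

C, A, B, D, E

Effective dates after the stated exceptions: B is treated as recorded Feb 2, 2018, the work-commencement date; D is treated as recorded Mar 2, 2018, the work-commencement date; E missed the 60-day window (229 days after the deed), so its recording date stands.
As an owners-association assessment lien, C is senior to every other lien.
Remaining liens by effective date: A (Jan 15, 2018), B (Feb 2, 2018), D (Mar 2, 2018), E (Oct 30, 2020).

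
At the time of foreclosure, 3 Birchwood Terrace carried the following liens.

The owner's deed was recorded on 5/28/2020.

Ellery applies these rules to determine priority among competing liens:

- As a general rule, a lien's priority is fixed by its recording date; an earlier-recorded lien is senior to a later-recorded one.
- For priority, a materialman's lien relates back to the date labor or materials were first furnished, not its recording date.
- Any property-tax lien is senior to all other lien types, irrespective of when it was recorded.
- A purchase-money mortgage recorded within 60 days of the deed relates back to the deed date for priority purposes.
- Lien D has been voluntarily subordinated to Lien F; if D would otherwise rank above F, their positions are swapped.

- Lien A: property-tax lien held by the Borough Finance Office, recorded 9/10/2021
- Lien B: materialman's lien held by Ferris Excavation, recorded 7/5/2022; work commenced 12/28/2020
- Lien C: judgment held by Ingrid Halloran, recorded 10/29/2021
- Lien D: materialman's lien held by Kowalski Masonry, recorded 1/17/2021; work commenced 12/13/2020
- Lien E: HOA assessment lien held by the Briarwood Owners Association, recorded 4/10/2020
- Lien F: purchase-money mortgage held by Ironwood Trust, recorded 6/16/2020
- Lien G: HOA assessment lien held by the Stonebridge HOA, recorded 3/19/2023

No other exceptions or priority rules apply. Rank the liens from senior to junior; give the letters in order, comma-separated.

First, effective dates: B is treated as recorded 12/28/2020, the work-commencement date; D is treated as recorded 12/13/2020, the work-commencement date; F's effective date is the deed date, 5/28/2020.
A, as a property-tax lien, has superpriority and ranks first.
Among the remaining liens, by effective date: E (4/10/2020), F (5/28/2020), D (12/13/2020), B (12/28/2020), C (10/29/2021), G (3/19/2023).
D is already junior to F, so the subordination agreement changes nothing.

A, E, F, D, B, C, G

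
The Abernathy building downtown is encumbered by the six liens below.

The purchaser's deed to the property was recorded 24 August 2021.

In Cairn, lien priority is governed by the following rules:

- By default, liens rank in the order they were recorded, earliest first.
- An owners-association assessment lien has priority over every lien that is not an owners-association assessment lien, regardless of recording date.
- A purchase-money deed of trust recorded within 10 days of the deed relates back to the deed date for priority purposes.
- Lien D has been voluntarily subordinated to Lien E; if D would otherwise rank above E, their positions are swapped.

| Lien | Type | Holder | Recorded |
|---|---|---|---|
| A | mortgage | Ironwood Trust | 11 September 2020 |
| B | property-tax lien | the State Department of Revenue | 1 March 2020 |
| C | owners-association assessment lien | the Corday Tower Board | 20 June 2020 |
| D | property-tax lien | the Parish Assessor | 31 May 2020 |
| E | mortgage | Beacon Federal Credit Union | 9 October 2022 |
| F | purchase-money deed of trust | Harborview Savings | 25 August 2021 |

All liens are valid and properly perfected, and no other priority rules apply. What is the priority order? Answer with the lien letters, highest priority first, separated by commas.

C, B, E, A, F, D

First, effective dates: F relates back to the deed date 24 August 2021.
C is an owners-association assessment lien, so it outranks all other liens regardless of date.
The other liens, earliest effective date first: B (1 March 2020), D (31 May 2020), A (11 September 2020), F (24 August 2021), E (9 October 2022).
Because D would otherwise rank above E, the subordination swaps them.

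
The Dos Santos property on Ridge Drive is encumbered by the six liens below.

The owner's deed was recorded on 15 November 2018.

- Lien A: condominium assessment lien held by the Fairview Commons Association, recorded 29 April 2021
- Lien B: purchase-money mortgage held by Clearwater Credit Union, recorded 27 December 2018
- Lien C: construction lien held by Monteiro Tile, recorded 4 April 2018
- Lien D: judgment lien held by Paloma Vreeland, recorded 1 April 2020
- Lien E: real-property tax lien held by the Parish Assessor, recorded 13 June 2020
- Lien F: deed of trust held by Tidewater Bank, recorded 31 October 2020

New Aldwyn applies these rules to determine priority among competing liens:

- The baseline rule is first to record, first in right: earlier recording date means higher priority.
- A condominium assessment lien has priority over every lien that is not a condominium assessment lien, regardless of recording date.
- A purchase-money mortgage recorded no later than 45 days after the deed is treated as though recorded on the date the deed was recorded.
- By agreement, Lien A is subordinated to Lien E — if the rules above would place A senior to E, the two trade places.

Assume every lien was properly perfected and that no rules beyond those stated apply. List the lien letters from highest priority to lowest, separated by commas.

Effective dates: B relates back to the deed date 15 November 2018.
A is a condominium assessment lien, so it outranks all other liens regardless of date.
Among the remaining liens, by effective date: C (4 April 2018), B (15 November 2018), D (1 April 2020), E (13 June 2020), F (31 October 2020).
Because A would otherwise rank above E, the subordination swaps them.

E, C, B, D, A, F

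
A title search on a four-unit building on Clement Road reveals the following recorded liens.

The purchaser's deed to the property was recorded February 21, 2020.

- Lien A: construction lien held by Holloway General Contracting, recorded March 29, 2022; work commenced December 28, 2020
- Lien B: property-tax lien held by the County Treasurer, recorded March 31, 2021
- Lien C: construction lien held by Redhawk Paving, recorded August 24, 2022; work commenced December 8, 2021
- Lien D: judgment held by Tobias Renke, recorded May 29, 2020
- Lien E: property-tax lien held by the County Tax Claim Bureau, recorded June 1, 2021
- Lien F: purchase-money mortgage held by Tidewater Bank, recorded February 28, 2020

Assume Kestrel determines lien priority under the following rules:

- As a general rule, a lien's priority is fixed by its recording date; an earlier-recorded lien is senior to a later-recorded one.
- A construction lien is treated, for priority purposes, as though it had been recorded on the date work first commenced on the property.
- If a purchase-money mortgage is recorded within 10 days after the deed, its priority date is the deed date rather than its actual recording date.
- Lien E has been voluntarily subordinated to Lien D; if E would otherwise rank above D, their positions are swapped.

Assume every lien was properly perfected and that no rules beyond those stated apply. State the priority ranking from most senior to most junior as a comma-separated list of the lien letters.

First, effective dates: A relates back to December 28, 2020 (work commenced); C's effective date is December 8, 2021, when work began; F's effective date is the deed date, February 21, 2020.
Ordering by effective date: F (February 21, 2020), D (May 29, 2020), A (December 28, 2020), B (March 31, 2021), E (June 1, 2021), C (December 8, 2021).
E is already junior to D, so the subordination agreement changes nothing.

F, D, A, B, E, C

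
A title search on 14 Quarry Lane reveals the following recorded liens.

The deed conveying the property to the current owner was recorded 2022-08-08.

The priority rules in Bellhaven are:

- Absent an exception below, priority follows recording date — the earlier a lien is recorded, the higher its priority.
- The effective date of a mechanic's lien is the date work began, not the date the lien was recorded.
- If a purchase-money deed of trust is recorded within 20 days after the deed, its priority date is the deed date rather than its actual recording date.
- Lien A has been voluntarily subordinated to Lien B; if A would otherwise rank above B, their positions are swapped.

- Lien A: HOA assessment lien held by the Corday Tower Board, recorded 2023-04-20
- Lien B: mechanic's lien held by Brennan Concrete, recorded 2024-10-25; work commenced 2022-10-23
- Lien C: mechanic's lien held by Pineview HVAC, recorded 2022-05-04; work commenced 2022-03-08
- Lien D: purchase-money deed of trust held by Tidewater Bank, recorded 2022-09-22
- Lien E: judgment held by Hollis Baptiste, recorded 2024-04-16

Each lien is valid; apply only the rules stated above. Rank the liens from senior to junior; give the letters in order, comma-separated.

C, D, B, A, E

Effective dates: B's effective date is 2022-10-23, when work began; C relates back to 2022-03-08 (work commenced); D missed the 20-day window (45 days after the deed), so its recording date stands.
By effective date, earliest first: C (2022-03-08), D (2022-09-22), B (2022-10-23), A (2023-04-20), E (2024-04-16).
A already ranks below B; the subordination has no effect.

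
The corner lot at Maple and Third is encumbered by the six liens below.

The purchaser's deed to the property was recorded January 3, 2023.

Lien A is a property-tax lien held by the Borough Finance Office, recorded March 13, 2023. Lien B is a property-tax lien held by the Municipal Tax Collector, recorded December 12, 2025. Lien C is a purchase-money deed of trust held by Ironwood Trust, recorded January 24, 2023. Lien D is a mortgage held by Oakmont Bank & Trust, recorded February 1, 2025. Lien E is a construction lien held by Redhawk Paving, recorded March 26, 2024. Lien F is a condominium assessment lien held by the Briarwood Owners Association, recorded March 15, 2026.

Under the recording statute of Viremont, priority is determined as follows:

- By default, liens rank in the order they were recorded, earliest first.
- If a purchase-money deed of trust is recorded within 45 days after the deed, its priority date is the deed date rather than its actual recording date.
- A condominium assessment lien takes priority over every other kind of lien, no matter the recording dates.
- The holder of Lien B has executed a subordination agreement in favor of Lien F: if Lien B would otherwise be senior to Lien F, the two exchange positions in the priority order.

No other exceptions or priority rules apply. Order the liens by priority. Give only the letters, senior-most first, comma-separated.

F, C, A, E, D, B

Adjusting effective dates: C's effective date is the deed date, January 3, 2023.
As a condominium assessment lien, F is senior to every other lien.
Remaining liens by effective date: C (January 3, 2023), A (March 13, 2023), E (March 26, 2024), D (February 1, 2025), B (December 12, 2025).
B already ranks below F; the subordination has no effect.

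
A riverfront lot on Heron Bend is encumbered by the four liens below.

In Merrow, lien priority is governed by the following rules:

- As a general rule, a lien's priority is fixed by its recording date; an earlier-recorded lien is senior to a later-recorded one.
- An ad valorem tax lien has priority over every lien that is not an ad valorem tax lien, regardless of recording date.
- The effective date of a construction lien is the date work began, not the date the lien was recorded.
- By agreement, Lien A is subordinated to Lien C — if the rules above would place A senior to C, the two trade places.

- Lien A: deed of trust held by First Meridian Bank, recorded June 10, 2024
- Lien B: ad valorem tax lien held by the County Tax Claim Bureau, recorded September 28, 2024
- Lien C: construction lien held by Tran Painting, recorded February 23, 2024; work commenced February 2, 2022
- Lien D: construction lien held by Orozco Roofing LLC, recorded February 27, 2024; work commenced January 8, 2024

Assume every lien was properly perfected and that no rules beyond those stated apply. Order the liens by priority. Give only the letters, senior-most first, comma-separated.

First, effective dates: C relates back to February 2, 2022 (work commenced); D's effective date is January 8, 2024, when work began.
B, as an ad valorem tax lien, has superpriority and ranks first.
Among the remaining liens, by effective date: C (February 2, 2022), D (January 8, 2024), A (June 10, 2024).
Since A is not senior to C, the subordination leaves the order unchanged.

B, C, D, A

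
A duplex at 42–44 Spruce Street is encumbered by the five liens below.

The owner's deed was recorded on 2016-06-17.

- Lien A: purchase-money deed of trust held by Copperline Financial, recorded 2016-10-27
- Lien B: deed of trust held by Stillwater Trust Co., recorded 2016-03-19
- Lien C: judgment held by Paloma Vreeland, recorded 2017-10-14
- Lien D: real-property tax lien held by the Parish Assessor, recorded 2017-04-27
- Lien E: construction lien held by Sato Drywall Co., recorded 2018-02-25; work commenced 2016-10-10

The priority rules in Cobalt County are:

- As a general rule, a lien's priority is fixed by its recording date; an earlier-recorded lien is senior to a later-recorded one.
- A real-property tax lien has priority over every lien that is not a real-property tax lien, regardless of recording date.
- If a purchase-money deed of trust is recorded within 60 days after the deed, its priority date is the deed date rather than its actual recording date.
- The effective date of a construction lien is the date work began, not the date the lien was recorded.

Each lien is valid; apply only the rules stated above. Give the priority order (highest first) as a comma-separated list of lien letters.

First, effective dates: A was recorded 132 days after the deed — beyond 60 days — so no relation-back applies; E relates back to 2016-10-10 (work commenced).
D is a real-property tax lien and takes priority over every other lien.
Ordering the rest by effective date: B (2016-03-19), E (2016-10-10), A (2016-10-27), C (2017-10-14).

D, B, E, A, C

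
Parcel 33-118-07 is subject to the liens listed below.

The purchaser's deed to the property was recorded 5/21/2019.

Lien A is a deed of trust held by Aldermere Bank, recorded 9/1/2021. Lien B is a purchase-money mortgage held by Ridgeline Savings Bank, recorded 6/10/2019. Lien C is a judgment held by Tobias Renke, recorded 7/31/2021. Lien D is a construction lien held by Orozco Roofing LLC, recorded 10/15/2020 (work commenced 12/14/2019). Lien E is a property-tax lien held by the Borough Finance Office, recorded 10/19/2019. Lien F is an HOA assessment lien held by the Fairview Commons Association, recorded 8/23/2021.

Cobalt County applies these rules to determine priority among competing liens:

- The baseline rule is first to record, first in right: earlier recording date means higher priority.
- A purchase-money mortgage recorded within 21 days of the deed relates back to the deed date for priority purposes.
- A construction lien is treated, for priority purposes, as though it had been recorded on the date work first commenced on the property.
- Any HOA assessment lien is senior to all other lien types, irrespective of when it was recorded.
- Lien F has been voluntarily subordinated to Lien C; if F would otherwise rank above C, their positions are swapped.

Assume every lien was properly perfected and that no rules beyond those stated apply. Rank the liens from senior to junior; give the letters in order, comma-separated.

C, B, E, D, F, A

Effective dates after the stated exceptions: B was recorded within the 21-day window, so its effective date is the deed date 5/21/2019; D is treated as recorded 12/14/2019, the work-commencement date.
F is an HOA assessment lien, so it outranks all other liens regardless of date.
Ordering the rest by effective date: B (5/21/2019), E (10/19/2019), D (12/14/2019), C (7/31/2021), A (9/1/2021).
F is senior to C before the subordination, so the two trade places.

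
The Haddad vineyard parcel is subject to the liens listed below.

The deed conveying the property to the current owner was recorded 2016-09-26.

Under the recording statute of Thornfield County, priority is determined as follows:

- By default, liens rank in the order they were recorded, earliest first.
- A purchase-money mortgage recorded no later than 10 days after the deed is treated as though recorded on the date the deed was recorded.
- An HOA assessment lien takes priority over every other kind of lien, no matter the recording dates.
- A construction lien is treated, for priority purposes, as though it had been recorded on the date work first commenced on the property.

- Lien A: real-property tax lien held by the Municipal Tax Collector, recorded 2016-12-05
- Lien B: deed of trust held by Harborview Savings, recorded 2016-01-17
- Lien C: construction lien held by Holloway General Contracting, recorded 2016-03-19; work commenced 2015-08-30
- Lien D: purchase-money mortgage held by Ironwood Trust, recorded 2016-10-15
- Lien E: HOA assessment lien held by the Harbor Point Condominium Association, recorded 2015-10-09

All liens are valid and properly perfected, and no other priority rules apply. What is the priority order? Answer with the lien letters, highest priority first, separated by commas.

E, C, B, D, A

Effective dates after the stated exceptions: C's effective date is 2015-08-30, when work began; D was recorded 19 days after the deed — beyond 10 days — so no relation-back applies.
As an HOA assessment lien, E is senior to every other lien.
The other liens, earliest effective date first: C (2015-08-30), B (2016-01-17), D (2016-10-15), A (2016-12-05).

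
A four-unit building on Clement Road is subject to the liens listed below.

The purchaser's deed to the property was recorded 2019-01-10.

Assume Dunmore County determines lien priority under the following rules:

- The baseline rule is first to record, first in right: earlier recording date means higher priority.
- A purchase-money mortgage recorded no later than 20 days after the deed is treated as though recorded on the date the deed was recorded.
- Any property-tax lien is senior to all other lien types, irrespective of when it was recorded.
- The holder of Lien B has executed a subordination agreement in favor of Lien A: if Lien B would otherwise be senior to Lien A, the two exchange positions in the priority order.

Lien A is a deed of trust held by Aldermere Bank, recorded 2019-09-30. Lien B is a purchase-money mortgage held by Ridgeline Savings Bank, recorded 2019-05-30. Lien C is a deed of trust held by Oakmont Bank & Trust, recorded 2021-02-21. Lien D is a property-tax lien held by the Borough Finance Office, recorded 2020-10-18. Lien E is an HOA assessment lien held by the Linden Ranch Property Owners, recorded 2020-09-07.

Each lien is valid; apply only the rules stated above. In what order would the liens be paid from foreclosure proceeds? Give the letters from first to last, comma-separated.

D, A, B, E, C

Effective dates after the stated exceptions: B missed the 20-day window (140 days after the deed), so its recording date stands.
D is a property-tax lien, so it outranks all other liens regardless of date.
The other liens, earliest effective date first: B (2019-05-30), A (2019-09-30), E (2020-09-07), C (2021-02-21).
B is senior to A before the subordination, so the two trade places.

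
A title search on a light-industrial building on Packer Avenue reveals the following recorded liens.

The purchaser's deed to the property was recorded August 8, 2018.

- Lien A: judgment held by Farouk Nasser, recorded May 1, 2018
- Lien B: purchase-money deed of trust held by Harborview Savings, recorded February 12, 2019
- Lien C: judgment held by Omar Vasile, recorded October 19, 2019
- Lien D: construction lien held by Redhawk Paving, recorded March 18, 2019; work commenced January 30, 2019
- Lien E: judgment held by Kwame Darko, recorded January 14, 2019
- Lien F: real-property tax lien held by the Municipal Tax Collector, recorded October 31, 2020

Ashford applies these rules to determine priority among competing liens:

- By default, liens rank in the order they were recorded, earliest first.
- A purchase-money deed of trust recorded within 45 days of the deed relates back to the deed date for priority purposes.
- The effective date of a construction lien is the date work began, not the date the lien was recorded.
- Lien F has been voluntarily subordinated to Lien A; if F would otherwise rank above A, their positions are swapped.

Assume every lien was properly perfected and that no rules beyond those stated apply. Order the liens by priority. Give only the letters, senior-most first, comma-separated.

A, E, D, B, C, F

First, effective dates: B was recorded 188 days after the deed — beyond 45 days — so no relation-back applies; D's effective date is January 30, 2019, when work began.
Ordering by effective date: A (May 1, 2018), E (January 14, 2019), D (January 30, 2019), B (February 12, 2019), C (October 19, 2019), F (October 31, 2020).
Since F is not senior to A, the subordination leaves the order unchanged.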